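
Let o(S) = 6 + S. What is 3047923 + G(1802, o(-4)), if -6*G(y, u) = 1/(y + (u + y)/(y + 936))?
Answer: 45130717776551/14807040 ≈ 3.0479e+6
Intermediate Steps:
G(y, u) = -1/(6*(y + (u + y)/(936 + y))) (G(y, u) = -1/(6*(y + (u + y)/(y + 936))) = -1/(6*(y + (u + y)/(936 + y))))
3047923 + G(1802, o(-4)) = 3047923 + (-156 - ⅙*1802)/((6 - 4) + 1802² + 937*1802) = 3047923 + (-156 - 901/3)/(2 + 3247204 + 1688474) = 3047923 - 1369/3/4935680 = 3047923 + (1/4935680)*(-1369/3) = 3047923 - 1369/14807040 = 45130717776551/14807040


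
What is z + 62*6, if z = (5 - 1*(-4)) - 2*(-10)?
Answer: 401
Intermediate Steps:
z = 29 (z = (5 + 4) + 20 = 9 + 20 = 29)
z + 62*6 = 29 + 62*6 = 29 + 372 = 401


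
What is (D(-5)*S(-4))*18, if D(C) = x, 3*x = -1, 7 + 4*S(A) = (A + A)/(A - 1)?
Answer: 81/10 ≈ 8.1000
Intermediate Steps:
S(A) = -7/4 + A/(2*(-1 + A)) (S(A) = -7/4 + ((A + A)/(A - 1))/4 = -7/4 + ((2*A)/(-1 + A))/4 = -7/4 + (2*A/(-1 + A))/4 = -7/4 + A/(2*(-1 + A)))
x = -⅓ (x = (⅓)*(-1) = -⅓ ≈ -0.33333)
D(C) = -⅓
(D(-5)*S(-4))*18 = -(7 - 5*(-4))/(12*(-1 - 4))*18 = -(7 + 20)/(12*(-5))*18 = -(-1)*27/(12*5)*18 = -⅓*(-27/20)*18 = (9/20)*18 = 81/10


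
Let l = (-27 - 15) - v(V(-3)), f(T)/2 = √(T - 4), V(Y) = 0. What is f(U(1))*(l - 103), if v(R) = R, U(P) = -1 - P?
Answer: -290*I*√6 ≈ -710.35*I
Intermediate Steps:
f(T) = 2*√(-4 + T) (f(T) = 2*√(T - 4) = 2*√(-4 + T))
l = -42 (l = (-27 - 15) - 1*0 = -42 + 0 = -42)
f(U(1))*(l - 103) = (2*√(-4 + (-1 - 1*1)))*(-42 - 103) = (2*√(-4 + (-1 - 1)))*(-145) = (2*√(-4 - 2))*(-145) = (2*√(-6))*(-145) = (2*(I*√6))*(-145) = (2*I*√6)*(-145) = -290*I*√6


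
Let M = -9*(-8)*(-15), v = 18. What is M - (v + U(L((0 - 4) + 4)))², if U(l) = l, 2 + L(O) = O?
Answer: -1336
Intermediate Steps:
L(O) = -2 + O
M = -1080 (M = 72*(-15) = -1080)
M - (v + U(L((0 - 4) + 4)))² = -1080 - (18 + (-2 + ((0 - 4) + 4)))² = -1080 - (18 + (-2 + (-4 + 4)))² = -1080 - (18 + (-2 + 0))² = -1080 - (18 - 2)² = -1080 - 1*16² = -1080 - 1*256 = -1080 - 256 = -1336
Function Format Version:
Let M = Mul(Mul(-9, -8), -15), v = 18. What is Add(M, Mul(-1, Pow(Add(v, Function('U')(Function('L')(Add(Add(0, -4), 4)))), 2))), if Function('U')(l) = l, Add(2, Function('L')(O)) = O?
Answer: -1336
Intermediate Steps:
Function('L')(O) = Add(-2, O)
M = -1080 (M = Mul(72, -15) = -1080)
Add(M, Mul(-1, Pow(Add(v, Function('U')(Function('L')(Add(Add(0, -4), 4)))), 2))) = Add(-1080, Mul(-1, Pow(Add(18, Add(-2, Add(Add(0, -4), 4))), 2))) = Add(-1080, Mul(-1, Pow(Add(18, Add(-2, Add(-4, 4))), 2))) = Add(-1080, Mul(-1, Pow(Add(18, Add(-2, 0)), 2))) = Add(-1080, Mul(-1, Pow(Add(18, -2), 2))) = Add(-1080, Mul(-1, Pow(16, 2))) = Add(-1080, Mul(-1, 256)) = Add(-1080, -256) = -1336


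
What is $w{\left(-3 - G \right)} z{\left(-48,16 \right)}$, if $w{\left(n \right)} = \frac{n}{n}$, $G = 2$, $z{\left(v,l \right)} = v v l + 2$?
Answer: $36866$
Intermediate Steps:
$z{\left(v,l \right)} = 2 + l v^{2}$ ($z{\left(v,l \right)} = v^{2} l + 2 = l v^{2} + 2 = 2 + l v^{2}$)
$w{\left(n \right)} = 1$
$w{\left(-3 - G \right)} z{\left(-48,16 \right)} = 1 \left(2 + 16 \left(-48\right)^{2}\right) = 1 \left(2 + 16 \cdot 2304\right) = 1 \left(2 + 36864\right) = 1 \cdot 36866 = 36866$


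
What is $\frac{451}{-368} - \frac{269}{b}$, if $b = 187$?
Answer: $- \frac{183329}{68816} \approx -2.664$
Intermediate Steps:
$\frac{451}{-368} - \frac{269}{b} = \frac{451}{-368} - \frac{269}{187} = 451 \left(- \frac{1}{368}\right) - \frac{269}{187} = - \frac{451}{368} - \frac{269}{187} = - \frac{183329}{68816}$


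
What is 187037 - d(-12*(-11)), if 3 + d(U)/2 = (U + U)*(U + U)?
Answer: 47651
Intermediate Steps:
d(U) = -6 + 8*U**2 (d(U) = -6 + 2*((U + U)*(U + U)) = -6 + 2*((2*U)*(2*U)) = -6 + 2*(4*U**2) = -6 + 8*U**2)
187037 - d(-12*(-11)) = 187037 - (-6 + 8*(-12*(-11))**2) = 187037 - (-6 + 8*132**2) = 187037 - (-6 + 8*17424) = 187037 - (-6 + 139392) = 187037 - 1*139386 = 187037 - 139386 = 47651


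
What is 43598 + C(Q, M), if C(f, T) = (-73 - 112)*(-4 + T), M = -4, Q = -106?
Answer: 45078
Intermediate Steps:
C(f, T) = 740 - 185*T (C(f, T) = -185*(-4 + T) = 740 - 185*T)
43598 + C(Q, M) = 43598 + (740 - 185*(-4)) = 43598 + (740 + 740) = 43598 + 1480 = 45078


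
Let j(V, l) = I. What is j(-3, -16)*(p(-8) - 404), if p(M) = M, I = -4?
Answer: 1648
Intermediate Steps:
j(V, l) = -4
j(-3, -16)*(p(-8) - 404) = -4*(-8 - 404) = -4*(-412) = 1648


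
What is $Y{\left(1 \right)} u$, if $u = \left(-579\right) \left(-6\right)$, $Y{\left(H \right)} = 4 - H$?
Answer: $10422$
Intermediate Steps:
$u = 3474$
$Y{\left(1 \right)} u = \left(4 - 1\right) 3474 = 3 \cdot 3474 = 10422$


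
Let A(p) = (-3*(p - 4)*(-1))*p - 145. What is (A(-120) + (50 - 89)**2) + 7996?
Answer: 54012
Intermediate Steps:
A(p) = -145 + p*(-12 + 3*p) (A(p) = (-3*(-4 + p)*(-1))*p - 145 = ((12 - 3*p)*(-1))*p - 145 = (-12 + 3*p)*p - 145 = p*(-12 + 3*p) - 145 = -145 + p*(-12 + 3*p))
(A(-120) + (50 - 89)**2) + 7996 = ((-145 - 12*(-120) + 3*(-120)**2) + (50 - 89)**2) + 7996 = ((-145 + 1440 + 3*14400) + (-39)**2) + 7996 = ((-145 + 1440 + 43200) + 1521) + 7996 = (44495 + 1521) + 7996 = 46016 + 7996 = 54012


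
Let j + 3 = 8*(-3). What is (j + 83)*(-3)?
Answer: -168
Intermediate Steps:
j = -27 (j = -3 + 8*(-3) = -3 - 24 = -27)
(j + 83)*(-3) = (-27 + 83)*(-3) = 56*(-3) = -168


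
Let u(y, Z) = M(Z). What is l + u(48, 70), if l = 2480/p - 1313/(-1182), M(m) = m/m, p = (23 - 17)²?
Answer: 251765/3546 ≈ 71.000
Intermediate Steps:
p = 36 (p = 6² = 36)
M(m) = 1
u(y, Z) = 1
l = 248219/3546 (l = 2480/36 - 1313/(-1182) = 2480*(1/36) - 1313*(-1/1182) = 620/9 + 1313/1182 = 248219/3546 ≈ 70.000)
l + u(48, 70) = 248219/3546 + 1 = 251765/3546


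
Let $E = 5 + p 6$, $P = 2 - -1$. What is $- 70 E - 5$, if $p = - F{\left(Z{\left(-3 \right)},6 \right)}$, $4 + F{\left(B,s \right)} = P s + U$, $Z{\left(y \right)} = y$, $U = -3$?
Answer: $4265$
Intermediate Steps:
$P = 3$ ($P = 2 + 1 = 3$)
$F{\left(B,s \right)} = -7 + 3 s$ ($F{\left(B,s \right)} = -4 + \left(3 s - 3\right) = -4 + \left(-3 + 3 s\right) = -7 + 3 s$)
$p = -11$ ($p = - (-7 + 3 \cdot 6) = - (-7 + 18) = \left(-1\right) 11 = -11$)
$E = -61$ ($E = 5 - 66 = -61$)
$- 70 E - 5 = \left(-70\right) \left(-61\right) - 5 = 4270 - 5 = 4265$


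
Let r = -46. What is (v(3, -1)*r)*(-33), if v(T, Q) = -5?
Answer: -7590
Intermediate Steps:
(v(3, -1)*r)*(-33) = -5*(-46)*(-33) = 230*(-33) = -7590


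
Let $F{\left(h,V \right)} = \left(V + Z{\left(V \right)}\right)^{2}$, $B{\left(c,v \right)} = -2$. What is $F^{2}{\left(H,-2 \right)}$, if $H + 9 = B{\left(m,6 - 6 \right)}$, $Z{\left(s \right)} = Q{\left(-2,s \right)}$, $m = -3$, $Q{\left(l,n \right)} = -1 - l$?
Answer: $1$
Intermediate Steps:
$Z{\left(s \right)} = 1$ ($Z{\left(s \right)} = -1 - -2 = -1 + 2 = 1$)
$H = -11$ ($H = -9 - 2 = -11$)
$F{\left(h,V \right)} = \left(1 + V\right)^{2}$ ($F{\left(h,V \right)} = \left(V + 1\right)^{2} = \left(1 + V\right)^{2}$)
$F^{2}{\left(H,-2 \right)} = \left(\left(1 - 2\right)^{2}\right)^{2} = \left(\left(-1\right)^{2}\right)^{2} = 1^{2} = 1$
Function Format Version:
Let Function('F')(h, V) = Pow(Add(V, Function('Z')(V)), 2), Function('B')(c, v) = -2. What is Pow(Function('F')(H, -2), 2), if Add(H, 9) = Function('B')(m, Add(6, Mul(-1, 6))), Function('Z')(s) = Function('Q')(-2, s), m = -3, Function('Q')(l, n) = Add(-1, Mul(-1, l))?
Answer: 1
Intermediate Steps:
Function('Z')(s) = 1 (Function('Z')(s) = Add(-1, Mul(-1, -2)) = Add(-1, 2) = 1)
H = -11 (H = Add(-9, -2) = -11)
Function('F')(h, V) = Pow(Add(1, V), 2) (Function('F')(h, V) = Pow(Add(V, 1), 2) = Pow(Add(1, V), 2))
Pow(Function('F')(H, -2), 2) = Pow(Pow(Add(1, -2), 2), 2) = Pow(Pow(-1, 2), 2) = Pow(1, 2) = 1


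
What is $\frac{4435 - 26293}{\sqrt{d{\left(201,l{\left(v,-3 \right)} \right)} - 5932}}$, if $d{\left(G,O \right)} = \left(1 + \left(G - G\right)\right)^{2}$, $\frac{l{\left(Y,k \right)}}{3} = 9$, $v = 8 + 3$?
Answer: $\frac{7286 i \sqrt{659}}{659} \approx 283.82 i$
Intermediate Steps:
$v = 11$
$l{\left(Y,k \right)} = 27$ ($l{\left(Y,k \right)} = 3 \cdot 9 = 27$)
$d{\left(G,O \right)} = 1$ ($d{\left(G,O \right)} = \left(1 + 0\right)^{2} = 1^{2} = 1$)
$\frac{4435 - 26293}{\sqrt{d{\left(201,l{\left(v,-3 \right)} \right)} - 5932}} = \frac{4435 - 26293}{\sqrt{1 - 5932}} = \frac{4435 - 26293}{\sqrt{-5931}} = - \frac{21858}{3 i \sqrt{659}} = - 21858 \left(- \frac{i \sqrt{659}}{1977}\right) = \frac{7286 i \sqrt{659}}{659}$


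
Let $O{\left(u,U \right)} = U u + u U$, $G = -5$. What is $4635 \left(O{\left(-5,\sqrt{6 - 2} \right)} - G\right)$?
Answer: $-69525$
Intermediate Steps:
$O{\left(u,U \right)} = 2 U u$ ($O{\left(u,U \right)} = U u + U u = 2 U u$)
$4635 \left(O{\left(-5,\sqrt{6 - 2} \right)} - G\right) = 4635 \left(2 \sqrt{6 - 2} \left(-5\right) - -5\right) = 4635 \left(2 \sqrt{4} \left(-5\right) + 5\right) = 4635 \left(2 \cdot 2 \left(-5\right) + 5\right) = 4635 \left(-20 + 5\right) = 4635 \left(-15\right) = -69525$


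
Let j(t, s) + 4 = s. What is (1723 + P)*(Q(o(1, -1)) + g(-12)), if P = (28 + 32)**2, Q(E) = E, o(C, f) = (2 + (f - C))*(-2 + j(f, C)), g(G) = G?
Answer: -63876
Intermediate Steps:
j(t, s) = -4 + s
o(C, f) = (-6 + C)*(2 + f - C) (o(C, f) = (2 + (f - C))*(-2 + (-4 + C)) = (2 + f - C)*(-6 + C) = (-6 + C)*(2 + f - C))
P = 3600 (P = 60**2 = 3600)
(1723 + P)*(Q(o(1, -1)) + g(-12)) = (1723 + 3600)*((-12 - 1*1**2 - 6*(-1) + 8*1 + 1*(-1)) - 12) = 5323*((-12 - 1*1 + 6 + 8 - 1) - 12) = 5323*((-12 - 1 + 6 + 8 - 1) - 12) = 5323*(0 - 12) = 5323*(-12) = -63876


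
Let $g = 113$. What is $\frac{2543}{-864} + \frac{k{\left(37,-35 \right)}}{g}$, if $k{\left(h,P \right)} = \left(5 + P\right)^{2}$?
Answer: $\frac{490241}{97632} \approx 5.0213$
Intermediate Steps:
$\frac{2543}{-864} + \frac{k{\left(37,-35 \right)}}{g} = \frac{2543}{-864} + \frac{\left(5 - 35\right)^{2}}{113} = 2543 \left(- \frac{1}{864}\right) + \left(-30\right)^{2} \cdot \frac{1}{113} = - \frac{2543}{864} + 900 \cdot \frac{1}{113} = - \frac{2543}{864} + \frac{900}{113} = \frac{490241}{97632}$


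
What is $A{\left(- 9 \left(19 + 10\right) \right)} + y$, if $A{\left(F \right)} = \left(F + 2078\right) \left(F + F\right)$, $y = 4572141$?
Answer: $3623667$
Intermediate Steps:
$A{\left(F \right)} = 2 F \left(2078 + F\right)$ ($A{\left(F \right)} = \left(2078 + F\right) 2 F = 2 F \left(2078 + F\right)$)
$A{\left(- 9 \left(19 + 10\right) \right)} + y = 2 \left(- 9 \left(19 + 10\right)\right) \left(2078 - 9 \left(19 + 10\right)\right) + 4572141 = 2 \left(\left(-9\right) 29\right) \left(2078 - 261\right) + 4572141 = 2 \left(-261\right) \left(2078 - 261\right) + 4572141 = 2 \left(-261\right) 1817 + 4572141 = -948474 + 4572141 = 3623667$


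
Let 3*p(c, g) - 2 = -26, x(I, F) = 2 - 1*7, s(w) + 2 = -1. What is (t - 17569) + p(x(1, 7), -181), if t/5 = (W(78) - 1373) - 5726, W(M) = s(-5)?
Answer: -53087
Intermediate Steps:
s(w) = -3 (s(w) = -2 - 1 = -3)
x(I, F) = -5 (x(I, F) = 2 - 7 = -5)
p(c, g) = -8 (p(c, g) = ⅔ + (⅓)*(-26) = ⅔ - 26/3 = -8)
W(M) = -3
t = -35510 (t = 5*((-3 - 1373) - 5726) = 5*(-1376 - 5726) = 5*(-7102) = -35510)
(t - 17569) + p(x(1, 7), -181) = (-35510 - 17569) - 8 = -53079 - 8 = -53087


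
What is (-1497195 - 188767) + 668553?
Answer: -1017409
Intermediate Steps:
(-1497195 - 188767) + 668553 = -1685962 + 668553 = -1017409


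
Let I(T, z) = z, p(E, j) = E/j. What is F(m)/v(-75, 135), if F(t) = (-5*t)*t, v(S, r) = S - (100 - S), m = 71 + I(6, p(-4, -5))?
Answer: 128881/1250 ≈ 103.10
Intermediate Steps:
m = 359/5 (m = 71 - 4/(-5) = 71 - 4*(-⅕) = 71 + ⅘ = 359/5 ≈ 71.800)
v(S, r) = -100 + 2*S (v(S, r) = S + (-100 + S) = -100 + 2*S)
F(t) = -5*t²
F(m)/v(-75, 135) = (-5*(359/5)²)/(-100 + 2*(-75)) = (-5*128881/25)/(-100 - 150) = -128881/5/(-250) = -128881/5*(-1/250) = 128881/1250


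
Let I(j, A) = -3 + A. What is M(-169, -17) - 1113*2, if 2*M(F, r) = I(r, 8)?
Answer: -4447/2 ≈ -2223.5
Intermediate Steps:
M(F, r) = 5/2 (M(F, r) = (-3 + 8)/2 = (½)*5 = 5/2)
M(-169, -17) - 1113*2 = 5/2 - 1113*2 = 5/2 - 1*2226 = 5/2 - 2226 = -4447/2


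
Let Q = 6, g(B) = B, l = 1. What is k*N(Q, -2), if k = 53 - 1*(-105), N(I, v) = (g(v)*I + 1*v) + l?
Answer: -2054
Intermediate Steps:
N(I, v) = 1 + v + I*v (N(I, v) = (v*I + 1*v) + 1 = (I*v + v) + 1 = (v + I*v) + 1 = 1 + v + I*v)
k = 158 (k = 53 + 105 = 158)
k*N(Q, -2) = 158*(1 - 2 + 6*(-2)) = 158*(1 - 2 - 12) = 158*(-13) = -2054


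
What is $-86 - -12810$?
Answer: $12724$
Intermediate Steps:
$-86 - -12810 = -86 + 12810 = 12724$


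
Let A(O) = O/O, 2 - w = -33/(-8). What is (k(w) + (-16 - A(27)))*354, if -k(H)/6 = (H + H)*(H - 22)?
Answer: -1790355/8 ≈ -2.2379e+5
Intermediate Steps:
w = -17/8 (w = 2 - (-33)/(-8) = 2 - (-33)*(-1)/8 = 2 - 1*33/8 = 2 - 33/8 = -17/8 ≈ -2.1250)
A(O) = 1
k(H) = -12*H*(-22 + H) (k(H) = -6*(H + H)*(H - 22) = -6*2*H*(-22 + H) = -12*H*(-22 + H))
(k(w) + (-16 - A(27)))*354 = (12*(-17/8)*(22 - 1*(-17/8)) + (-16 - 1*1))*354 = (12*(-17/8)*(22 + 17/8) + (-16 - 1))*354 = (12*(-17/8)*(193/8) - 17)*354 = (-9843/16 - 17)*354 = -10115/16*354 = -1790355/8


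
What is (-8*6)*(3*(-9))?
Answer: 1296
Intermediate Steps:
(-8*6)*(3*(-9)) = -48*(-27) = 1296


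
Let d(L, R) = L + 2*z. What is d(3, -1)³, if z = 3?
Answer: 729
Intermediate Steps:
d(L, R) = 6 + L (d(L, R) = L + 2*3 = L + 6 = 6 + L)
d(3, -1)³ = (6 + 3)³ = 9³ = 729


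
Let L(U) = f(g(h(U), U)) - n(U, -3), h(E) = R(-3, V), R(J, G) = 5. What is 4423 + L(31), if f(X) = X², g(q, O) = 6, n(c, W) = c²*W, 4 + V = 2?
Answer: 7342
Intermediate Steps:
V = -2 (V = -4 + 2 = -2)
n(c, W) = W*c²
h(E) = 5
L(U) = 36 + 3*U² (L(U) = 6² - (-3)*U² = 36 + 3*U²)
4423 + L(31) = 4423 + (36 + 3*31²) = 4423 + (36 + 3*961) = 4423 + (36 + 2883) = 4423 + 2919 = 7342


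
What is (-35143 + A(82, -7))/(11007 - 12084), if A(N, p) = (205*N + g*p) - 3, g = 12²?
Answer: 6448/359 ≈ 17.961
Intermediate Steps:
g = 144
A(N, p) = -3 + 144*p + 205*N (A(N, p) = (205*N + 144*p) - 3 = (144*p + 205*N) - 3 = -3 + 144*p + 205*N)
(-35143 + A(82, -7))/(11007 - 12084) = (-35143 + (-3 + 144*(-7) + 205*82))/(11007 - 12084) = (-35143 + (-3 - 1008 + 16810))/(-1077) = (-35143 + 15799)*(-1/1077) = -19344*(-1/1077) = 6448/359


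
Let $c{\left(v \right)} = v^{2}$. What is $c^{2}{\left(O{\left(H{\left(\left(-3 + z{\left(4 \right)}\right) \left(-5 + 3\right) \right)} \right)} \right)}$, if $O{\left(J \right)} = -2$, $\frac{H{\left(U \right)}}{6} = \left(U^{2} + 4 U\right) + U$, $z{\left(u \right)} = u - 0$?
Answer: $16$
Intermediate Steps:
$z{\left(u \right)} = u$ ($z{\left(u \right)} = u + 0 = u$)
$H{\left(U \right)} = 6 U^{2} + 30 U$ ($H{\left(U \right)} = 6 \left(\left(U^{2} + 4 U\right) + U\right) = 6 \left(U^{2} + 5 U\right) = 6 U^{2} + 30 U$)
$c^{2}{\left(O{\left(H{\left(\left(-3 + z{\left(4 \right)}\right) \left(-5 + 3\right) \right)} \right)} \right)} = \left(\left(-2\right)^{2}\right)^{2} = 4^{2} = 16$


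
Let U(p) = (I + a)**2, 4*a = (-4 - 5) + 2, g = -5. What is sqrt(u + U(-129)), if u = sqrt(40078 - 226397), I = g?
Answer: sqrt(729 + 16*I*sqrt(186319))/4 ≈ 15.486 + 13.937*I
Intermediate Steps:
I = -5
a = -7/4 (a = ((-4 - 5) + 2)/4 = (-9 + 2)/4 = (1/4)*(-7) = -7/4 ≈ -1.7500)
U(p) = 729/16 (U(p) = (-5 - 7/4)**2 = (-27/4)**2 = 729/16)
u = I*sqrt(186319) (u = sqrt(-186319) = I*sqrt(186319) ≈ 431.65*I)
sqrt(u + U(-129)) = sqrt(I*sqrt(186319) + 729/16) = sqrt(729/16 + I*sqrt(186319))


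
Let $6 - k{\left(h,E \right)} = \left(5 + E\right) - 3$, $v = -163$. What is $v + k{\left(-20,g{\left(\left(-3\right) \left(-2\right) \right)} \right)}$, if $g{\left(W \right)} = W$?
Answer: $-165$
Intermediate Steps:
$k{\left(h,E \right)} = 4 - E$ ($k{\left(h,E \right)} = 6 - \left(\left(5 + E\right) - 3\right) = 6 - \left(2 + E\right) = 4 - E$)
$v + k{\left(-20,g{\left(\left(-3\right) \left(-2\right) \right)} \right)} = -163 + \left(4 - \left(-3\right) \left(-2\right)\right) = -163 + \left(4 - 6\right) = -163 - 2 = -165$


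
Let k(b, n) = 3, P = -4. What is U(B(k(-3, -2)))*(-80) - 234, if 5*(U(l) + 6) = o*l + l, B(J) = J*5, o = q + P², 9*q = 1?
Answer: -11582/3 ≈ -3860.7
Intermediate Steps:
q = ⅑ (q = (⅑)*1 = ⅑ ≈ 0.11111)
o = 145/9 (o = ⅑ + (-4)² = ⅑ + 16 = 145/9 ≈ 16.111)
B(J) = 5*J
U(l) = -6 + 154*l/45 (U(l) = -6 + (145*l/9 + l)/5 = -6 + (154*l/9)/5 = -6 + 154*l/45)
U(B(k(-3, -2)))*(-80) - 234 = (-6 + 154*(5*3)/45)*(-80) - 234 = (-6 + (154/45)*15)*(-80) - 234 = (-6 + 154/3)*(-80) - 234 = (136/3)*(-80) - 234 = -10880/3 - 234 = -11582/3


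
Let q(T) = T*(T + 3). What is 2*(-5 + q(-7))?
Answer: 46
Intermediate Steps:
q(T) = T*(3 + T)
2*(-5 + q(-7)) = 2*(-5 - 7*(3 - 7)) = 2*(-5 - 7*(-4)) = 2*(-5 + 28) = 2*23 = 46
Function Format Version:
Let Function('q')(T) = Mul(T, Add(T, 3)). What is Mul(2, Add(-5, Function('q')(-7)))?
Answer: 46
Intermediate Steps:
Function('q')(T) = Mul(T, Add(3, T))
Mul(2, Add(-5, Function('q')(-7))) = Mul(2, Add(-5, Mul(-7, Add(3, -7)))) = Mul(2, Add(-5, Mul(-7, -4))) = Mul(2, Add(-5, 28)) = Mul(2, 23) = 46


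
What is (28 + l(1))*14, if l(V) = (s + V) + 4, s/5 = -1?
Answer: 392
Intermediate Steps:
s = -5 (s = 5*(-1) = -5)
l(V) = -1 + V (l(V) = (-5 + V) + 4 = -1 + V)
(28 + l(1))*14 = (28 + (-1 + 1))*14 = (28 + 0)*14 = 28*14 = 392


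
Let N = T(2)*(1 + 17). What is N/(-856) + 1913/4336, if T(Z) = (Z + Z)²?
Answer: 48595/463952 ≈ 0.10474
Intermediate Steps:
T(Z) = 4*Z² (T(Z) = (2*Z)² = 4*Z²)
N = 288 (N = (4*2²)*(1 + 17) = (4*4)*18 = 16*18 = 288)
N/(-856) + 1913/4336 = 288/(-856) + 1913/4336 = 288*(-1/856) + 1913*(1/4336) = -36/107 + 1913/4336 = 48595/463952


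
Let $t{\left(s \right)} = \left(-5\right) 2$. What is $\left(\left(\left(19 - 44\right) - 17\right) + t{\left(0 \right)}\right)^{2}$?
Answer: $2704$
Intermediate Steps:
$t{\left(s \right)} = -10$
$\left(\left(\left(19 - 44\right) - 17\right) + t{\left(0 \right)}\right)^{2} = \left(\left(\left(19 - 44\right) - 17\right) - 10\right)^{2} = \left(\left(-25 - 17\right) - 10\right)^{2} = \left(-42 - 10\right)^{2} = \left(-52\right)^{2} = 2704$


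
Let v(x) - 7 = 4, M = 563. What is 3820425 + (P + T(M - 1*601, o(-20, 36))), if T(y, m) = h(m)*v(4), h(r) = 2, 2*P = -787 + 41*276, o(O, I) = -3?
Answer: 7651423/2 ≈ 3.8257e+6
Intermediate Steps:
v(x) = 11 (v(x) = 7 + 4 = 11)
P = 10529/2 (P = (-787 + 41*276)/2 = (-787 + 11316)/2 = (½)*10529 = 10529/2 ≈ 5264.5)
T(y, m) = 22 (T(y, m) = 2*11 = 22)
3820425 + (P + T(M - 1*601, o(-20, 36))) = 3820425 + (10529/2 + 22) = 3820425 + 10573/2 = 7651423/2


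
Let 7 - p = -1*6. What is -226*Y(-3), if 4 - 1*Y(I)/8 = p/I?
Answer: -45200/3 ≈ -15067.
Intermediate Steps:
p = 13 (p = 7 - (-1)*6 = 7 - 1*(-6) = 7 + 6 = 13)
Y(I) = 32 - 104/I
-226*Y(-3) = -226*(32 - 104/(-3)) = -226*(32 - 104*(-⅓)) = -226*(32 + 104/3) = -226*200/3 = -45200/3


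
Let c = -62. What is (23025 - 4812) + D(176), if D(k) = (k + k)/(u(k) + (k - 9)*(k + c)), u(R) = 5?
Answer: 346830511/19043 ≈ 18213.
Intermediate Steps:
D(k) = 2*k/(5 + (-62 + k)*(-9 + k)) (D(k) = (k + k)/(5 + (k - 9)*(k - 62)) = (2*k)/(5 + (-9 + k)*(-62 + k)) = (2*k)/(5 + (-62 + k)*(-9 + k)) = 2*k/(5 + (-62 + k)*(-9 + k)))
(23025 - 4812) + D(176) = (23025 - 4812) + 2*176/(563 + 176² - 71*176) = 18213 + 2*176/(563 + 30976 - 12496) = 18213 + 2*176/19043 = 18213 + 2*176*(1/19043) = 18213 + 352/19043 = 346830511/19043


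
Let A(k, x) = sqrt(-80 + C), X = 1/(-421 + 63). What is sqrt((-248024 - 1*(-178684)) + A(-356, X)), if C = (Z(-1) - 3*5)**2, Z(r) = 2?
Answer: sqrt(-69340 + sqrt(89)) ≈ 263.31*I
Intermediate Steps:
C = 169 (C = (2 - 3*5)**2 = (2 - 15)**2 = (-13)**2 = 169)
X = -1/358 (X = 1/(-358) = -1/358 ≈ -0.0027933)
A(k, x) = sqrt(89) (A(k, x) = sqrt(-80 + 169) = sqrt(89))
sqrt((-248024 - 1*(-178684)) + A(-356, X)) = sqrt((-248024 - 1*(-178684)) + sqrt(89)) = sqrt((-248024 + 178684) + sqrt(89)) = sqrt(-69340 + sqrt(89))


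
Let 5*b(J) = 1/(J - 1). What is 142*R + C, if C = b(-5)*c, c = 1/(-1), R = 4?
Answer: 17041/30 ≈ 568.03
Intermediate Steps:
b(J) = 1/(5*(-1 + J)) (b(J) = 1/(5*(J - 1)) = 1/(5*(-1 + J)))
c = -1
C = 1/30 (C = (1/(5*(-1 - 5)))*(-1) = ((1/5)/(-6))*(-1) = ((1/5)*(-1/6))*(-1) = -1/30*(-1) = 1/30 ≈ 0.033333)
142*R + C = 142*4 + 1/30 = 568 + 1/30 = 17041/30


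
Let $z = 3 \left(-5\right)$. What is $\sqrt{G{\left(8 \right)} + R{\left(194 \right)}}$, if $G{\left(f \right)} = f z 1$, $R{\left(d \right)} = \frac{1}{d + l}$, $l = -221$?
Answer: $\frac{i \sqrt{9723}}{9} \approx 10.956 i$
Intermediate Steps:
$R{\left(d \right)} = \frac{1}{-221 + d}$ ($R{\left(d \right)} = \frac{1}{d - 221} = \frac{1}{-221 + d}$)
$z = -15$
$G{\left(f \right)} = - 15 f$ ($G{\left(f \right)} = f \left(-15\right) 1 = - 15 f 1 = - 15 f$)
$\sqrt{G{\left(8 \right)} + R{\left(194 \right)}} = \sqrt{\left(-15\right) 8 + \frac{1}{-221 + 194}} = \sqrt{-120 + \frac{1}{-27}} = \sqrt{-120 - \frac{1}{27}} = \sqrt{- \frac{3241}{27}} = \frac{i \sqrt{9723}}{9}$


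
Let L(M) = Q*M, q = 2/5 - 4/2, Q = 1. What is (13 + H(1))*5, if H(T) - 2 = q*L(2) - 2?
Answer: 49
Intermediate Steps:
q = -8/5 (q = 2*(1/5) - 4*1/2 = 2/5 - 2 = -8/5 ≈ -1.6000)
L(M) = M (L(M) = 1*M = M)
H(T) = -16/5 (H(T) = 2 + (-8/5*2 - 2) = 2 + (-16/5 - 2) = 2 - 26/5 = -16/5)
(13 + H(1))*5 = (13 - 16/5)*5 = (49/5)*5 = 49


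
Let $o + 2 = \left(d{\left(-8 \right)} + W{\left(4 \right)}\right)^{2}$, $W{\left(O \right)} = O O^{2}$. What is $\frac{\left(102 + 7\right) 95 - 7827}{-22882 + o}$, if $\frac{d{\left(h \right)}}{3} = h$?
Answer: $- \frac{632}{5321} \approx -0.11877$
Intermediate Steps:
$d{\left(h \right)} = 3 h$
$W{\left(O \right)} = O^{3}$
$o = 1598$ ($o = -2 + \left(3 \left(-8\right) + 4^{3}\right)^{2} = -2 + \left(-24 + 64\right)^{2} = -2 + 40^{2} = -2 + 1600 = 1598$)
$\frac{\left(102 + 7\right) 95 - 7827}{-22882 + o} = \frac{\left(102 + 7\right) 95 - 7827}{-22882 + 1598} = \frac{109 \cdot 95 - 7827}{-21284} = \left(10355 - 7827\right) \left(- \frac{1}{21284}\right) = 2528 \left(- \frac{1}{21284}\right) = - \frac{632}{5321}$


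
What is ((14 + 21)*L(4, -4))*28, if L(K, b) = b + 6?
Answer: 1960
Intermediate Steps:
L(K, b) = 6 + b
((14 + 21)*L(4, -4))*28 = ((14 + 21)*(6 - 4))*28 = (35*2)*28 = 70*28 = 1960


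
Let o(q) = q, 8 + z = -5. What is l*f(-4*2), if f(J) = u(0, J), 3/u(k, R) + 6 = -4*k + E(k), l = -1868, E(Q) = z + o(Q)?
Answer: 5604/19 ≈ 294.95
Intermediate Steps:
z = -13 (z = -8 - 5 = -13)
E(Q) = -13 + Q
u(k, R) = 3/(-19 - 3*k) (u(k, R) = 3/(-6 + (-4*k + (-13 + k))) = 3/(-6 + (-13 - 3*k)) = 3/(-19 - 3*k))
f(J) = -3/19 (f(J) = -3/(19 + 3*0) = -3/(19 + 0) = -3/19)
l*f(-4*2) = -1868*(-3/19) = 5604/19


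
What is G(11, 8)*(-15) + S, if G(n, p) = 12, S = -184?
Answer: -364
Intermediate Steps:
G(11, 8)*(-15) + S = 12*(-15) - 184 = -180 - 184 = -364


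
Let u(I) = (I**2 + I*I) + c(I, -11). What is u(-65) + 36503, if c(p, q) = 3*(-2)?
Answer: 44947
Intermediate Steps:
c(p, q) = -6
u(I) = -6 + 2*I**2 (u(I) = (I**2 + I*I) - 6 = (I**2 + I**2) - 6 = 2*I**2 - 6 = -6 + 2*I**2)
u(-65) + 36503 = (-6 + 2*(-65)**2) + 36503 = (-6 + 2*4225) + 36503 = (-6 + 8450) + 36503 = 8444 + 36503 = 44947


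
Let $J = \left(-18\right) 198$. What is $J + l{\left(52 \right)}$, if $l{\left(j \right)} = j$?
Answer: $-3512$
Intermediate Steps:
$J = -3564$
$J + l{\left(52 \right)} = -3564 + 52 = -3512$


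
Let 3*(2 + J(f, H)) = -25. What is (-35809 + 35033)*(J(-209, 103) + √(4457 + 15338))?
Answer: 24056/3 - 776*√19795 ≈ -1.0116e+5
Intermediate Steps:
J(f, H) = -31/3 (J(f, H) = -2 + (⅓)*(-25) = -2 - 25/3 = -31/3)
(-35809 + 35033)*(J(-209, 103) + √(4457 + 15338)) = (-35809 + 35033)*(-31/3 + √(4457 + 15338)) = -776*(-31/3 + √19795) = 24056/3 - 776*√19795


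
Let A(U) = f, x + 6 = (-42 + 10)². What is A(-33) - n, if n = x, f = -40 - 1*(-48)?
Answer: -1010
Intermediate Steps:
f = 8 (f = -40 + 48 = 8)
x = 1018 (x = -6 + (-42 + 10)² = -6 + (-32)² = -6 + 1024 = 1018)
n = 1018
A(U) = 8
A(-33) - n = 8 - 1*1018 = 8 - 1018 = -1010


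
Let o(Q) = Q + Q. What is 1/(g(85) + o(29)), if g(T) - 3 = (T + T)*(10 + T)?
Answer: 1/16211 ≈ 6.1686e-5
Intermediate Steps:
o(Q) = 2*Q
g(T) = 3 + 2*T*(10 + T) (g(T) = 3 + (T + T)*(10 + T) = 3 + (2*T)*(10 + T) = 3 + 2*T*(10 + T))
1/(g(85) + o(29)) = 1/((3 + 2*85² + 20*85) + 2*29) = 1/((3 + 2*7225 + 1700) + 58) = 1/((3 + 14450 + 1700) + 58) = 1/(16153 + 58) = 1/16211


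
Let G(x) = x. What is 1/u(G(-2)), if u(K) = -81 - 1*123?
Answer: -1/204 ≈ -0.0049020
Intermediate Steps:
u(K) = -204 (u(K) = -81 - 123 = -204)
1/u(G(-2)) = 1/(-204) = -1/204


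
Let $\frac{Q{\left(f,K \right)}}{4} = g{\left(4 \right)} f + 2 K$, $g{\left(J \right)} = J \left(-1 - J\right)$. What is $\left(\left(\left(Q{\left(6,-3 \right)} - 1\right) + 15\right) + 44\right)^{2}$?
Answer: $198916$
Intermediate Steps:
$Q{\left(f,K \right)} = - 80 f + 8 K$ ($Q{\left(f,K \right)} = 4 \left(\left(-1\right) 4 \left(1 + 4\right) f + 2 K\right) = 4 \left(\left(-1\right) 4 \cdot 5 f + 2 K\right) = 4 \left(- 20 f + 2 K\right) = - 80 f + 8 K$)
$\left(\left(\left(Q{\left(6,-3 \right)} - 1\right) + 15\right) + 44\right)^{2} = \left(\left(\left(\left(\left(-80\right) 6 + 8 \left(-3\right)\right) - 1\right) + 15\right) + 44\right)^{2} = \left(\left(\left(\left(-480 - 24\right) - 1\right) + 15\right) + 44\right)^{2} = \left(\left(\left(-504 - 1\right) + 15\right) + 44\right)^{2} = \left(\left(-505 + 15\right) + 44\right)^{2} = \left(-490 + 44\right)^{2} = \left(-446\right)^{2} = 198916$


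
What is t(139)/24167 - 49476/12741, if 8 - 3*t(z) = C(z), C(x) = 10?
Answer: -38570806/9932637 ≈ -3.8832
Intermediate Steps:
t(z) = -⅔ (t(z) = 8/3 - ⅓*10 = 8/3 - 10/3 = -⅔)
t(139)/24167 - 49476/12741 = -⅔/24167 - 49476/12741 = -⅔*1/24167 - 49476*1/12741 = -2/72501 - 532/137 = -38570806/9932637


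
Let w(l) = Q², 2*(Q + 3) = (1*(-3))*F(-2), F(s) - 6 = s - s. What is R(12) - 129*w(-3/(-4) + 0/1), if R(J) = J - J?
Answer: -18576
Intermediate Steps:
F(s) = 6 (F(s) = 6 + (s - s) = 6 + 0 = 6)
R(J) = 0
Q = -12 (Q = -3 + ((1*(-3))*6)/2 = -3 + (-3*6)/2 = -3 + (½)*(-18) = -3 - 9 = -12)
w(l) = 144 (w(l) = (-12)² = 144)
R(12) - 129*w(-3/(-4) + 0/1) = 0 - 129*144 = 0 - 18576 = -18576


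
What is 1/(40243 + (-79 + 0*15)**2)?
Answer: 1/46484 ≈ 2.1513e-5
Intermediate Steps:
1/(40243 + (-79 + 0*15)**2) = 1/(40243 + (-79 + 0)**2) = 1/(40243 + (-79)**2) = 1/(40243 + 6241) = 1/46484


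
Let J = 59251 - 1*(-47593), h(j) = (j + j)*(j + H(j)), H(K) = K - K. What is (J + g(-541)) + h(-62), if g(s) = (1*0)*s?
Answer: 114532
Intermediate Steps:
H(K) = 0
h(j) = 2*j² (h(j) = (j + j)*(j + 0) = (2*j)*j = 2*j²)
g(s) = 0 (g(s) = 0*s = 0)
J = 106844 (J = 59251 + 47593 = 106844)
(J + g(-541)) + h(-62) = (106844 + 0) + 2*(-62)² = 106844 + 2*3844 = 106844 + 7688 = 114532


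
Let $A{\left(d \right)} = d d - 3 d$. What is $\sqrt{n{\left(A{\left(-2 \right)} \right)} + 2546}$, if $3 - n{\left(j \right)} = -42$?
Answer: $\sqrt{2591} \approx 50.902$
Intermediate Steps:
$A{\left(d \right)} = d^{2} - 3 d$
$n{\left(j \right)} = 45$ ($n{\left(j \right)} = 3 - -42 = 3 + 42 = 45$)
$\sqrt{n{\left(A{\left(-2 \right)} \right)} + 2546} = \sqrt{45 + 2546} = \sqrt{2591}$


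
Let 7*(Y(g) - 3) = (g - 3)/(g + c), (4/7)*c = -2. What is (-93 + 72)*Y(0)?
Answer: -459/7 ≈ -65.571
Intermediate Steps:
c = -7/2 (c = (7/4)*(-2) = -7/2 ≈ -3.5000)
Y(g) = 3 + (-3 + g)/(7*(-7/2 + g)) (Y(g) = 3 + ((g - 3)/(g - 7/2))/7 = 3 + ((-3 + g)/(-7/2 + g))/7 = 3 + (-3 + g)/(7*(-7/2 + g)))
(-93 + 72)*Y(0) = (-93 + 72)*((-153 + 44*0)/(7*(-7 + 2*0))) = -3*(-153 + 0)/(-7 + 0) = -3*(-153)/(-7) = -3*(-1)*(-153)/7 = -21*153/49 = -459/7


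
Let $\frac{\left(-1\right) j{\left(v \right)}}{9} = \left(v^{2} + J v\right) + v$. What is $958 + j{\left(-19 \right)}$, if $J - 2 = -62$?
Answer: $-12380$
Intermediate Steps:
$J = -60$ ($J = 2 - 62 = -60$)
$j{\left(v \right)} = - 9 v^{2} + 531 v$ ($j{\left(v \right)} = - 9 \left(\left(v^{2} - 60 v\right) + v\right) = - 9 \left(v^{2} - 59 v\right) = - 9 v^{2} + 531 v$)
$958 + j{\left(-19 \right)} = 958 + 9 \left(-19\right) \left(59 - -19\right) = 958 + 9 \left(-19\right) \left(59 + 19\right) = 958 + 9 \left(-19\right) 78 = 958 - 13338 = -12380$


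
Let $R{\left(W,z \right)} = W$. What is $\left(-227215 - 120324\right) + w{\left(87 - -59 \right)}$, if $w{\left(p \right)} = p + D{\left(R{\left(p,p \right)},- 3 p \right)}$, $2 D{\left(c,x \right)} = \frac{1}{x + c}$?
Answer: $- \frac{202877513}{584} \approx -3.4739 \cdot 10^{5}$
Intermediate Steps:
$D{\left(c,x \right)} = \frac{1}{2 \left(c + x\right)}$ ($D{\left(c,x \right)} = \frac{1}{2 \left(x + c\right)} = \frac{1}{2 \left(c + x\right)}$)
$w{\left(p \right)} = p - \frac{1}{4 p}$ ($w{\left(p \right)} = p + \frac{1}{2 \left(p - 3 p\right)} = p + \frac{1}{2 \left(- 2 p\right)} = p + \frac{\left(- \frac{1}{2}\right) \frac{1}{p}}{2} = p - \frac{1}{4 p}$)
$\left(-227215 - 120324\right) + w{\left(87 - -59 \right)} = \left(-227215 - 120324\right) + \left(\left(87 - -59\right) - \frac{1}{4 \left(87 - -59\right)}\right) = -347539 + \left(\left(87 + 59\right) - \frac{1}{4 \left(87 + 59\right)}\right) = -347539 + \left(146 - \frac{1}{4 \cdot 146}\right) = -347539 + \left(146 - \frac{1}{584}\right) = -347539 + \frac{85263}{584} = - \frac{202877513}{584}$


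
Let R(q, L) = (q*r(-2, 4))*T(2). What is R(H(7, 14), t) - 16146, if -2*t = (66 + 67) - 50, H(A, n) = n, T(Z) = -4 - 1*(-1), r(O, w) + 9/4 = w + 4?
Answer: -32775/2 ≈ -16388.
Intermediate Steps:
r(O, w) = 7/4 + w (r(O, w) = -9/4 + (w + 4) = -9/4 + (4 + w) = 7/4 + w)
T(Z) = -3 (T(Z) = -4 + 1 = -3)
t = -83/2 (t = -((66 + 67) - 50)/2 = -(133 - 50)/2 = -1/2*83 = -83/2 ≈ -41.500)
R(q, L) = -69*q/4 (R(q, L) = (q*(7/4 + 4))*(-3) = (q*(23/4))*(-3) = (23*q/4)*(-3) = -69*q/4)
R(H(7, 14), t) - 16146 = -69/4*14 - 16146 = -483/2 - 16146 = -32775/2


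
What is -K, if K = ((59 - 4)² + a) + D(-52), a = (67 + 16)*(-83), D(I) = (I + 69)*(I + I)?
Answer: 5632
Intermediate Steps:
D(I) = 2*I*(69 + I) (D(I) = (69 + I)*(2*I) = 2*I*(69 + I))
a = -6889 (a = 83*(-83) = -6889)
K = -5632 (K = ((59 - 4)² - 6889) + 2*(-52)*(69 - 52) = (55² - 6889) + 2*(-52)*17 = (3025 - 6889) - 1768 = -3864 - 1768 = -5632)
-K = -1*(-5632) = 5632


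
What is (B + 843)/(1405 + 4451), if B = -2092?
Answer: -1249/5856 ≈ -0.21329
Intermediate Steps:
(B + 843)/(1405 + 4451) = (-2092 + 843)/(1405 + 4451) = -1249/5856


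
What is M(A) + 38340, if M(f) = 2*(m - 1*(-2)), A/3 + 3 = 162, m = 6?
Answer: 38356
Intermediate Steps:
A = 477 (A = -9 + 3*162 = -9 + 486 = 477)
M(f) = 16 (M(f) = 2*(6 - 1*(-2)) = 2*(6 + 2) = 2*8 = 16)
M(A) + 38340 = 16 + 38340 = 38356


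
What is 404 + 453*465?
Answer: 211049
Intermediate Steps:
404 + 453*465 = 404 + 210645 = 211049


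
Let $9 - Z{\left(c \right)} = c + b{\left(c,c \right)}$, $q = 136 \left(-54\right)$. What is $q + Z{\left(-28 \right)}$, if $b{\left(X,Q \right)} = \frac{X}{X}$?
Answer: $-7308$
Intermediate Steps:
$b{\left(X,Q \right)} = 1$
$q = -7344$
$Z{\left(c \right)} = 8 - c$ ($Z{\left(c \right)} = 9 - \left(c + 1\right) = 9 - \left(1 + c\right) = 8 - c$)
$q + Z{\left(-28 \right)} = -7344 + \left(8 - -28\right) = -7344 + \left(8 + 28\right) = -7344 + 36 = -7308$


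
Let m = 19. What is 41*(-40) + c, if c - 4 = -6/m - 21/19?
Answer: -31111/19 ≈ -1637.4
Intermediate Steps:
c = 49/19 (c = 4 + (-6/19 - 21/19) = 4 - 27/19 = 49/19 ≈ 2.5789)
41*(-40) + c = 41*(-40) + 49/19 = -1640 + 49/19 = -31111/19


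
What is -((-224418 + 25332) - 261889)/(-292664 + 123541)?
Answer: -460975/169123 ≈ -2.7257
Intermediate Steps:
-((-224418 + 25332) - 261889)/(-292664 + 123541) = -(-199086 - 261889)/(-169123) = -(-460975)*(-1)/169123 = -1*460975/169123 = -460975/169123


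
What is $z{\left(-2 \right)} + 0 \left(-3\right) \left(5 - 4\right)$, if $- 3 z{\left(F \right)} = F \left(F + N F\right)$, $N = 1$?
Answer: $- \frac{8}{3} \approx -2.6667$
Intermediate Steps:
$z{\left(F \right)} = - \frac{2 F^{2}}{3}$ ($z{\left(F \right)} = - \frac{F \left(F + 1 F\right)}{3} = - \frac{F \left(F + F\right)}{3} = - \frac{F 2 F}{3} = - \frac{2 F^{2}}{3}$)
$z{\left(-2 \right)} + 0 \left(-3\right) \left(5 - 4\right) = - \frac{2 \left(-2\right)^{2}}{3} + 0 \left(-3\right) \left(5 - 4\right) = \left(- \frac{2}{3}\right) 4 + 0 \cdot 1 = - \frac{8}{3} + 0 = - \frac{8}{3}$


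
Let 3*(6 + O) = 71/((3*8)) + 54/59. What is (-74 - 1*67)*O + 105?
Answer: 1088821/1416 ≈ 768.94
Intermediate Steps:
O = -20003/4248 (O = -6 + (71/((3*8)) + 54/59)/3 = -6 + (71/24 + 54*(1/59))/3 = -6 + (71*(1/24) + 54/59)/3 = -6 + (71/24 + 54/59)/3 = -6 + (⅓)*(5485/1416) = -6 + 5485/4248 = -20003/4248 ≈ -4.7088)
(-74 - 1*67)*O + 105 = (-74 - 1*67)*(-20003/4248) + 105 = (-74 - 67)*(-20003/4248) + 105 = -141*(-20003/4248) + 105 = 940141/1416 + 105 = 1088821/1416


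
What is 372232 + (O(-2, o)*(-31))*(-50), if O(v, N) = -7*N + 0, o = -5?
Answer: 426482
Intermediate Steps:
O(v, N) = -7*N
372232 + (O(-2, o)*(-31))*(-50) = 372232 + (-7*(-5)*(-31))*(-50) = 372232 + (35*(-31))*(-50) = 372232 - 1085*(-50) = 372232 + 54250 = 426482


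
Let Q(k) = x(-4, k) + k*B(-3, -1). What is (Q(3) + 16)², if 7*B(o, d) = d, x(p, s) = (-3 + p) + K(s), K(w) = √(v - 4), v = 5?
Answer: 4489/49 ≈ 91.612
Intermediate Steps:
K(w) = 1 (K(w) = √(5 - 4) = √1 = 1)
x(p, s) = -2 + p (x(p, s) = (-3 + p) + 1 = -2 + p)
B(o, d) = d/7
Q(k) = -6 - k/7 (Q(k) = (-2 - 4) + k*((⅐)*(-1)) = -6 + k*(-⅐) = -6 - k/7)
(Q(3) + 16)² = ((-6 - ⅐*3) + 16)² = ((-6 - 3/7) + 16)² = (-45/7 + 16)² = (67/7)² = 4489/49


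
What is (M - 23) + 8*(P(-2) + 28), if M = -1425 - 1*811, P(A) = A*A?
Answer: -2003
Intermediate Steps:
P(A) = A²
M = -2236 (M = -1425 - 811 = -2236)
(M - 23) + 8*(P(-2) + 28) = (-2236 - 23) + 8*((-2)² + 28) = -2259 + 8*(4 + 28) = -2259 + 8*32 = -2259 + 256 = -2003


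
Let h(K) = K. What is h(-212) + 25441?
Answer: 25229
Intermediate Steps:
h(-212) + 25441 = -212 + 25441 = 25229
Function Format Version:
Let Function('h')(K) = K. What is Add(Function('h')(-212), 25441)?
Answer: 25229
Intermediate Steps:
Add(Function('h')(-212), 25441) = Add(-212, 25441) = 25229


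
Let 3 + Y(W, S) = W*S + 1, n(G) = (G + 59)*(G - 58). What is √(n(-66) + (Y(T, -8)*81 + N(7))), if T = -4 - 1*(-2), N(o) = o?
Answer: 7*√41 ≈ 44.822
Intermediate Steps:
T = -2 (T = -4 + 2 = -2)
n(G) = (-58 + G)*(59 + G) (n(G) = (59 + G)*(-58 + G) = (-58 + G)*(59 + G))
Y(W, S) = -2 + S*W (Y(W, S) = -3 + (W*S + 1) = -3 + (S*W + 1) = -3 + (1 + S*W) = -2 + S*W)
√(n(-66) + (Y(T, -8)*81 + N(7))) = √((-3422 - 66 + (-66)²) + ((-2 - 8*(-2))*81 + 7)) = √((-3422 - 66 + 4356) + ((-2 + 16)*81 + 7)) = √(868 + (14*81 + 7)) = √(868 + (1134 + 7)) = √(868 + 1141) = √2009 = 7*√41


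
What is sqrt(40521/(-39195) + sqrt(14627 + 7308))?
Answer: sqrt(-1044195 + 1010025*sqrt(21935))/1005 ≈ 12.127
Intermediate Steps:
sqrt(40521/(-39195) + sqrt(14627 + 7308)) = sqrt(40521*(-1/39195) + sqrt(21935)) = sqrt(-1039/1005 + sqrt(21935))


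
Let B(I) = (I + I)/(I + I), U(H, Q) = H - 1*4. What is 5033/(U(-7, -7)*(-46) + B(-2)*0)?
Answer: 5033/506 ≈ 9.9466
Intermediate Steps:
U(H, Q) = -4 + H (U(H, Q) = H - 4 = -4 + H)
B(I) = 1 (B(I) = (2*I)/((2*I)) = (2*I)*(1/(2*I)) = 1)
5033/(U(-7, -7)*(-46) + B(-2)*0) = 5033/((-4 - 7)*(-46) + 1*0) = 5033/(-11*(-46) + 0) = 5033/(506 + 0) = 5033/506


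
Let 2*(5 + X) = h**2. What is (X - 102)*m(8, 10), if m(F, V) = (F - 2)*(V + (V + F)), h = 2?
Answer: -17640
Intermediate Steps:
m(F, V) = (-2 + F)*(F + 2*V) (m(F, V) = (-2 + F)*(V + (F + V)) = (-2 + F)*(F + 2*V))
X = -3 (X = -5 + (1/2)*2**2 = -5 + (1/2)*4 = -5 + 2 = -3)
(X - 102)*m(8, 10) = (-3 - 102)*(8**2 - 4*10 - 2*8 + 2*8*10) = -105*(64 - 40 - 16 + 160) = -105*168 = -17640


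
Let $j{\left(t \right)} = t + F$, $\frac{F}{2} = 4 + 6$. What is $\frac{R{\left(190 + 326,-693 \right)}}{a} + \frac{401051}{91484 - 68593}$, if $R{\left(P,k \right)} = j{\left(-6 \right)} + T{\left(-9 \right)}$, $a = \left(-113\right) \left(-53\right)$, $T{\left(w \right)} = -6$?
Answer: $\frac{2402077567}{137094199} \approx 17.521$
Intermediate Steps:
$F = 20$ ($F = 2 \left(4 + 6\right) = 2 \cdot 10 = 20$)
$j{\left(t \right)} = 20 + t$ ($j{\left(t \right)} = t + 20 = 20 + t$)
$a = 5989$
$R{\left(P,k \right)} = 8$ ($R{\left(P,k \right)} = \left(20 - 6\right) - 6 = 14 - 6 = 8$)
$\frac{R{\left(190 + 326,-693 \right)}}{a} + \frac{401051}{91484 - 68593} = \frac{8}{5989} + \frac{401051}{91484 - 68593} = 8 \cdot \frac{1}{5989} + \frac{401051}{91484 - 68593} = \frac{8}{5989} + \frac{401051}{22891} = \frac{2402077567}{137094199}$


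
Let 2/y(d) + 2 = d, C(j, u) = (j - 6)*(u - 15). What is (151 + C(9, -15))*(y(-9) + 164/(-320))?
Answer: -37271/880 ≈ -42.353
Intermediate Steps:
C(j, u) = (-15 + u)*(-6 + j) (C(j, u) = (-6 + j)*(-15 + u) = (-15 + u)*(-6 + j))
y(d) = 2/(-2 + d)
(151 + C(9, -15))*(y(-9) + 164/(-320)) = (151 + (90 - 15*9 - 6*(-15) + 9*(-15)))*(2/(-2 - 9) + 164/(-320)) = (151 + (90 - 135 + 90 - 135))*(2/(-11) + 164*(-1/320)) = (151 - 90)*(2*(-1/11) - 41/80) = 61*(-2/11 - 41/80) = 61*(-611/880) = -37271/880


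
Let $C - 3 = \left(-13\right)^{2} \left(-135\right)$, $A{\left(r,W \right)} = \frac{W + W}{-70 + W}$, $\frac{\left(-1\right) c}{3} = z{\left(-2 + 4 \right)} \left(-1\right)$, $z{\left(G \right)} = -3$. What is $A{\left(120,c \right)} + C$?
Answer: $- \frac{1802130}{79} \approx -22812.0$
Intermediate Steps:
$c = -9$ ($c = - 3 \left(\left(-3\right) \left(-1\right)\right) = \left(-3\right) 3 = -9$)
$A{\left(r,W \right)} = \frac{2 W}{-70 + W}$
$C = -22812$ ($C = 3 + \left(-13\right)^{2} \left(-135\right) = 3 + 169 \left(-135\right) = 3 - 22815 = -22812$)
$A{\left(120,c \right)} + C = 2 \left(-9\right) \frac{1}{-70 - 9} - 22812 = 2 \left(-9\right) \frac{1}{-79} - 22812 = 2 \left(-9\right) \left(- \frac{1}{79}\right) - 22812 = \frac{18}{79} - 22812 = - \frac{1802130}{79}$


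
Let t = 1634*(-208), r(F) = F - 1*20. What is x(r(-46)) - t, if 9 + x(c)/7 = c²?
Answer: 370301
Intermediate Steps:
r(F) = -20 + F (r(F) = F - 20 = -20 + F)
t = -339872
x(c) = -63 + 7*c²
x(r(-46)) - t = (-63 + 7*(-20 - 46)²) - 1*(-339872) = (-63 + 7*(-66)²) + 339872 = (-63 + 7*4356) + 339872 = (-63 + 30492) + 339872 = 30429 + 339872 = 370301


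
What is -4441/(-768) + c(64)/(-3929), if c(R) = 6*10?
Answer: 17402609/3017472 ≈ 5.7673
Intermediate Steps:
c(R) = 60
-4441/(-768) + c(64)/(-3929) = -4441/(-768) + 60/(-3929) = -4441*(-1/768) + 60*(-1/3929) = 4441/768 - 60/3929 = 17402609/3017472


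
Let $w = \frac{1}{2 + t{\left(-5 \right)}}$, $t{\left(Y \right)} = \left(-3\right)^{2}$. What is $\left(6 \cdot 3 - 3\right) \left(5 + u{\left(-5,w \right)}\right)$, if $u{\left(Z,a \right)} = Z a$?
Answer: $\frac{750}{11} \approx 68.182$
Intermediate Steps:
$t{\left(Y \right)} = 9$
$w = \frac{1}{11}$ ($w = \frac{1}{2 + 9} = \frac{1}{11} \approx 0.090909$)
$\left(6 \cdot 3 - 3\right) \left(5 + u{\left(-5,w \right)}\right) = \left(6 \cdot 3 - 3\right) \left(5 - \frac{5}{11}\right) = \left(18 - 3\right) \left(5 - \frac{5}{11}\right) = 15 \cdot \frac{50}{11} = \frac{750}{11}$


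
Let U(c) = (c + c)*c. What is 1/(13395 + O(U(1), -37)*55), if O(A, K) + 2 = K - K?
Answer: 1/13285 ≈ 7.5273e-5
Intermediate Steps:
U(c) = 2*c² (U(c) = (2*c)*c = 2*c²)
O(A, K) = -2 (O(A, K) = -2 + (K - K) = -2 + 0 = -2)
1/(13395 + O(U(1), -37)*55) = 1/(13395 - 2*55) = 1/(13395 - 110) = 1/13285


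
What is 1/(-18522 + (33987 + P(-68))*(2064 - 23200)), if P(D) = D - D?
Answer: -1/718367754 ≈ -1.3920e-9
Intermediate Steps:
P(D) = 0
1/(-18522 + (33987 + P(-68))*(2064 - 23200)) = 1/(-18522 + (33987 + 0)*(2064 - 23200)) = 1/(-18522 + 33987*(-21136)) = 1/(-18522 - 718349232) = 1/(-718367754) = -1/718367754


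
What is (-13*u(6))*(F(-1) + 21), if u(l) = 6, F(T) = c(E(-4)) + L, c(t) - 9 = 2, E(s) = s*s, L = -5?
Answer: -2106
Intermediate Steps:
E(s) = s²
c(t) = 11 (c(t) = 9 + 2 = 11)
F(T) = 6 (F(T) = 11 - 5 = 6)
(-13*u(6))*(F(-1) + 21) = (-13*6)*(6 + 21) = -78*27 = -2106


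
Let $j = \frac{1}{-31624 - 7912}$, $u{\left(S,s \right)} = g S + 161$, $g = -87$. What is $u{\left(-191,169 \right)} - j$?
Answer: $\frac{663335009}{39536} \approx 16778.0$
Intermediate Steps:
$u{\left(S,s \right)} = 161 - 87 S$ ($u{\left(S,s \right)} = - 87 S + 161 = 161 - 87 S$)
$j = - \frac{1}{39536}$ ($j = \frac{1}{-39536} = - \frac{1}{39536} \approx -2.5293 \cdot 10^{-5}$)
$u{\left(-191,169 \right)} - j = \left(161 - -16617\right) - - \frac{1}{39536} = \left(161 + 16617\right) + \frac{1}{39536} = 16778 + \frac{1}{39536} = \frac{663335009}{39536}$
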